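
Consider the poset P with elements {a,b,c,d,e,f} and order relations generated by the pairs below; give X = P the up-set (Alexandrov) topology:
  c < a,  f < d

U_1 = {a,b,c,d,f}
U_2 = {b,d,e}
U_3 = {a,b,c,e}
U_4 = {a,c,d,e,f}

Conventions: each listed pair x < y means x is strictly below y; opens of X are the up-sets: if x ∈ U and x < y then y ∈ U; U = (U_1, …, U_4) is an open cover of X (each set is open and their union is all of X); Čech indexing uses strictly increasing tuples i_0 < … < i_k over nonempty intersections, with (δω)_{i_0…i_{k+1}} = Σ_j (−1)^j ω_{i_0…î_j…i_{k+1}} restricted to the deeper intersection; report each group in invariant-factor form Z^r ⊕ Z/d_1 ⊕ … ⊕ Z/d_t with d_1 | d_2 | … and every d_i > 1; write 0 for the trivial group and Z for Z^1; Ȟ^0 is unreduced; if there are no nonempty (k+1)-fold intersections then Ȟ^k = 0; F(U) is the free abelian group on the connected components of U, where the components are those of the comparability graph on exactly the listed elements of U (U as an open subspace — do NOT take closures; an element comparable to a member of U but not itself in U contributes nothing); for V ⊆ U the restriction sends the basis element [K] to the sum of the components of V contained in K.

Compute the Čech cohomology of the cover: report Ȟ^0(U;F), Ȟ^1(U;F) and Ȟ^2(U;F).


nerve simplices:
  U12={b,d} U13={a,b,c} U14={a,c,d,f} U23={b,e} U24={d,e} U34={a,c,e}
  U123={b} U124={d} U134={a,c} U234={e}
components per intersection:
  U1: {a,c} {b} {d,f}
  U2: {b} {d} {e}
  U3: {a,c} {b} {e}
  U4: {a,c} {d,f} {e}
  U12: {b} {d}
  U13: {a,c} {b}
  U14: {a,c} {d,f}
  U23: {b} {e}
  U24: {d} {e}
  U34: {a,c} {e}
  U123: {b}
  U124: {d}
  U134: {a,c}
  U234: {e}
C dims 12,12,4; δ0: rk 8, SNF 1^8; δ1: rk 4, SNF 1^4
degree 0: 12−8−0 = 4 → Ȟ^0 ≅ Z^4
degree 1: 12−4−8 = 0 → Ȟ^1 ≅ 0
degree 2: 4−0−4 = 0 → Ȟ^2 ≅ 0

Ȟ^0(U;F) ≅ Z^4,  Ȟ^1(U;F) ≅ 0,  Ȟ^2(U;F) ≅ 0


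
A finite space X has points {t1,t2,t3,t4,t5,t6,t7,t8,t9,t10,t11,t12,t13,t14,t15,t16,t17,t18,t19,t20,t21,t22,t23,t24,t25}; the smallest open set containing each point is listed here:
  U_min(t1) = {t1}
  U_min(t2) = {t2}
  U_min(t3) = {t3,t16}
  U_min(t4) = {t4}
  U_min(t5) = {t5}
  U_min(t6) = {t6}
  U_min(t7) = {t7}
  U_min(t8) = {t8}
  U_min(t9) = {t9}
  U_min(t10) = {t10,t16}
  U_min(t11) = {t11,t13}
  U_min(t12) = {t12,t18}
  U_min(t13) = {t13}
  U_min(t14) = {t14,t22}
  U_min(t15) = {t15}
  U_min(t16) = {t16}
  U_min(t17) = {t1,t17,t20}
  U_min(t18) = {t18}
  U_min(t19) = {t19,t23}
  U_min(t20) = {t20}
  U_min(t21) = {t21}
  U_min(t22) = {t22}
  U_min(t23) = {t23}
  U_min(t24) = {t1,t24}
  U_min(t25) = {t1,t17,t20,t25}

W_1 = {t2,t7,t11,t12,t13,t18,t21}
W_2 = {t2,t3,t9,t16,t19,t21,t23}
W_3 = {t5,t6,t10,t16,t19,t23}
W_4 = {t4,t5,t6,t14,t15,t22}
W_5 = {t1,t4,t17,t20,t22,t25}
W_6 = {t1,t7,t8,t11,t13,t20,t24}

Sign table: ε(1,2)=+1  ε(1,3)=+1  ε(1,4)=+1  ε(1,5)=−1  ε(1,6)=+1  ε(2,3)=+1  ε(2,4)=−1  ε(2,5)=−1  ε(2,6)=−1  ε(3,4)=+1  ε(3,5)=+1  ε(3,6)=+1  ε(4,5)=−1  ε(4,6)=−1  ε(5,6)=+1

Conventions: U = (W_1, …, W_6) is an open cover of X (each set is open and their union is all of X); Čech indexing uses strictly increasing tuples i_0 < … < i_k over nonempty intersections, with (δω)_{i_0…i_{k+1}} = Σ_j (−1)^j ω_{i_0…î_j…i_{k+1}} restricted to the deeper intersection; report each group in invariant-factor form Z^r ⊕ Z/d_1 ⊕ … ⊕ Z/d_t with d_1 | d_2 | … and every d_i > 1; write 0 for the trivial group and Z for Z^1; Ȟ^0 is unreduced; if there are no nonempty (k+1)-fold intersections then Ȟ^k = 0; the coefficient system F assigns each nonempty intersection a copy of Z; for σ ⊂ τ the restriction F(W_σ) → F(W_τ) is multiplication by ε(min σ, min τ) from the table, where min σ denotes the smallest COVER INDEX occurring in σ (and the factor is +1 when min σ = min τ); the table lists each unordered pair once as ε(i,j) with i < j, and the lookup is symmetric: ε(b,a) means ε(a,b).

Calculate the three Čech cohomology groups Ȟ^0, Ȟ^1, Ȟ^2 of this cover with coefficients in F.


Ȟ^0 ≅ 0,  Ȟ^1 ≅ Z/2,  Ȟ^2 ≅ 0

nerve simplices:
  W12={t2,t21} W16={t7,t11,t13} W23={t16,t19,t23} W34={t5,t6} W45={t4,t22} W56={t1,t20}
C dims 6,6; δ0: rk 6, SNF 1^5·2
degree 0: 6−6−0 = 0 → Ȟ^0 ≅ 0
degree 1: 6−0−6 = 0 plus torsion [2] → Ȟ^1 ≅ Z/2
degree 2: 0−0−0 = 0 → Ȟ^2 ≅ 0


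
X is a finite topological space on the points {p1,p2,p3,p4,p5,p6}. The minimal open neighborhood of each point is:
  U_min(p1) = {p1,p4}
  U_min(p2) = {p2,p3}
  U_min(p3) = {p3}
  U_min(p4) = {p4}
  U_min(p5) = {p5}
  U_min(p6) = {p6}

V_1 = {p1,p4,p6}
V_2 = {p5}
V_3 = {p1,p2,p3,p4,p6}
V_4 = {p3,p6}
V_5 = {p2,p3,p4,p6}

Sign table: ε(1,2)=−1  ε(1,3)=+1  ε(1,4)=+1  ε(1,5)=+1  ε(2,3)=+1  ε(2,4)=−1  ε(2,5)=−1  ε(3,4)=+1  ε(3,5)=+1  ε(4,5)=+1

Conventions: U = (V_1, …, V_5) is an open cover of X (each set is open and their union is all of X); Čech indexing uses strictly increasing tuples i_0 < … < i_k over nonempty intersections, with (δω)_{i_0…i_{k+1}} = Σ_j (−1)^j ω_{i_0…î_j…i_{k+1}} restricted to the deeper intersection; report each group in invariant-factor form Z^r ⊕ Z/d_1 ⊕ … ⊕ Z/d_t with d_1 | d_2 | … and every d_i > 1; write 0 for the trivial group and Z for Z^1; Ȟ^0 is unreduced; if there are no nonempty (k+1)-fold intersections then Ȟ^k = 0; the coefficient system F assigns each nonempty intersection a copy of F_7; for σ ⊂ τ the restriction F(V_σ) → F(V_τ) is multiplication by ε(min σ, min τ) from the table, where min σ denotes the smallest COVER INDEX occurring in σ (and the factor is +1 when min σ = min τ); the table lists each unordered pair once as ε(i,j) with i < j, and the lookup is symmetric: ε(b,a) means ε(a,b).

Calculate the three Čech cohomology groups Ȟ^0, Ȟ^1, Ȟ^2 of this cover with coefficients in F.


Ȟ^0(U;F) ≅ Z/7 ⊕ Z/7, Ȟ^1(U;F) ≅ 0 and Ȟ^2(U;F) ≅ 0

nonempty overlaps:
  V13={p1,p4,p6} V14={p6} V15={p4,p6} V34={p3,p6} V35={p2,p3,p4,p6} V45={p3,p6}
  V134={p6} V135={p4,p6} V145={p6} V345={p3,p6}
  V1345={p6}
C dims 5,6,4,1; δ0: rk_F7 3; δ1: rk_F7 3; δ2: rk_F7 1
degree 0: 5−3−0 = 2 → Ȟ^0 ≅ Z/7 ⊕ Z/7
degree 1: 6−3−3 = 0 → Ȟ^1 ≅ 0
degree 2: 4−1−3 = 0 → Ȟ^2 ≅ 0


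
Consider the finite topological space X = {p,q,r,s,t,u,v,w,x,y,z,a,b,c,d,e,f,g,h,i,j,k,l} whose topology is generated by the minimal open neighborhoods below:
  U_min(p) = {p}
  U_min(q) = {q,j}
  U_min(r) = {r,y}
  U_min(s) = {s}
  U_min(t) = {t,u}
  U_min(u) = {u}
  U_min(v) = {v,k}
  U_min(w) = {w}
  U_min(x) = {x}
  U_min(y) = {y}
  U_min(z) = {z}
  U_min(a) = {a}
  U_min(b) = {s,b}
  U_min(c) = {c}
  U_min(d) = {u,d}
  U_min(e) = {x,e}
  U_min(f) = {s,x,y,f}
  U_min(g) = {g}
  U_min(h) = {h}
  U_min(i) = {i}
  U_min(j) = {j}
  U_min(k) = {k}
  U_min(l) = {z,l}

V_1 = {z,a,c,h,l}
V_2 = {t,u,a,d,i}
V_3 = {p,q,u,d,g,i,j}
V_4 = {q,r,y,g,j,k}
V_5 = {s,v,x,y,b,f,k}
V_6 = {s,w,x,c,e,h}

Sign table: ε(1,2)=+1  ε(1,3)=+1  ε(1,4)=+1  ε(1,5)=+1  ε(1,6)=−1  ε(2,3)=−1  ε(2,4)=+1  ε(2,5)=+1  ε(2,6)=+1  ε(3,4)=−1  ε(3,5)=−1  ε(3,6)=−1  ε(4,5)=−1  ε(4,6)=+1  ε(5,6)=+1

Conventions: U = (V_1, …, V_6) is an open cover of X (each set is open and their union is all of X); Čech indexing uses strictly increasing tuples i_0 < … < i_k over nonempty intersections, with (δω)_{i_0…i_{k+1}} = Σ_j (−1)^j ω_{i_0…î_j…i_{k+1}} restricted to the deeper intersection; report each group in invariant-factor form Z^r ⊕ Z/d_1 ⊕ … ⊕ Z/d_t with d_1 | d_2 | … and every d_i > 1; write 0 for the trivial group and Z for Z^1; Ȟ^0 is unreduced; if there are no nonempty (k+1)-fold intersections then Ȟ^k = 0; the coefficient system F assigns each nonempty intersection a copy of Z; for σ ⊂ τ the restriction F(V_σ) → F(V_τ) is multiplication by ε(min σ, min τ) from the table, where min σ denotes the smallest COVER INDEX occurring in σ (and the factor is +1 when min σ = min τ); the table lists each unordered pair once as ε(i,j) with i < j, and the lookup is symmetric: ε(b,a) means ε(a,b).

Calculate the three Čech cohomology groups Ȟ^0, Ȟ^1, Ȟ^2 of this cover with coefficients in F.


Ȟ^0 = Z; Ȟ^1 = Z; Ȟ^2 = 0

nonempty intersections:
  V12={a} V16={c,h} V23={u,d,i} V34={q,g,j} V45={y,k} V56={s,x}
C dims 6,6; δ0: rk 5, SNF 1^5
Ȟ^0: (6−5)−0=1 ⇒ Z
Ȟ^1: (6−0)−5=1 ⇒ Z
Ȟ^2: (0−0)−0=0 ⇒ 0


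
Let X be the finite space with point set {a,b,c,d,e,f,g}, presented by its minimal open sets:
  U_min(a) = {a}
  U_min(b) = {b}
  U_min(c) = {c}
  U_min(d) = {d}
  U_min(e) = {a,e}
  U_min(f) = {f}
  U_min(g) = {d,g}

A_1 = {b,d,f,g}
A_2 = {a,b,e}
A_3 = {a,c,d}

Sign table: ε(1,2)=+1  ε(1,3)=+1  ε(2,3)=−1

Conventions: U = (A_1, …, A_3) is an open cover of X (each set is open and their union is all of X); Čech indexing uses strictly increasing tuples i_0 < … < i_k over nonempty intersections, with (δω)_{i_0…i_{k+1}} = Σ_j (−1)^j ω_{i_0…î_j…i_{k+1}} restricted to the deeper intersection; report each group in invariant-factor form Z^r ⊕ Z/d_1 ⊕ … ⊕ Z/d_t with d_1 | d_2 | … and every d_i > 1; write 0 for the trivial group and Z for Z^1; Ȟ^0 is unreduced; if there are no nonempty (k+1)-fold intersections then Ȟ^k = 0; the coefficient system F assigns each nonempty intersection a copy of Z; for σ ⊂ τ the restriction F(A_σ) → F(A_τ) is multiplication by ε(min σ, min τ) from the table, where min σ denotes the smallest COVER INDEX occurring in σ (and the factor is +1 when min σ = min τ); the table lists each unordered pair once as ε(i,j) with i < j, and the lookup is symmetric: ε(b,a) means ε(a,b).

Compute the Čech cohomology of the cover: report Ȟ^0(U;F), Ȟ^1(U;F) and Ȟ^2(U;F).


Ȟ^0(U;F) ≅ 0,  Ȟ^1(U;F) ≅ Z/2,  Ȟ^2(U;F) ≅ 0

nerve simplices:
  A12={b} A13={d} A23={a}
C dims 3,3; δ0: rk 3, SNF 1^2·2
degree 0: 3−3−0 = 0 → Ȟ^0 ≅ 0
degree 1: 3−0−3 = 0 plus torsion [2] → Ȟ^1 ≅ Z/2
degree 2: 0−0−0 = 0 → Ȟ^2 ≅ 0


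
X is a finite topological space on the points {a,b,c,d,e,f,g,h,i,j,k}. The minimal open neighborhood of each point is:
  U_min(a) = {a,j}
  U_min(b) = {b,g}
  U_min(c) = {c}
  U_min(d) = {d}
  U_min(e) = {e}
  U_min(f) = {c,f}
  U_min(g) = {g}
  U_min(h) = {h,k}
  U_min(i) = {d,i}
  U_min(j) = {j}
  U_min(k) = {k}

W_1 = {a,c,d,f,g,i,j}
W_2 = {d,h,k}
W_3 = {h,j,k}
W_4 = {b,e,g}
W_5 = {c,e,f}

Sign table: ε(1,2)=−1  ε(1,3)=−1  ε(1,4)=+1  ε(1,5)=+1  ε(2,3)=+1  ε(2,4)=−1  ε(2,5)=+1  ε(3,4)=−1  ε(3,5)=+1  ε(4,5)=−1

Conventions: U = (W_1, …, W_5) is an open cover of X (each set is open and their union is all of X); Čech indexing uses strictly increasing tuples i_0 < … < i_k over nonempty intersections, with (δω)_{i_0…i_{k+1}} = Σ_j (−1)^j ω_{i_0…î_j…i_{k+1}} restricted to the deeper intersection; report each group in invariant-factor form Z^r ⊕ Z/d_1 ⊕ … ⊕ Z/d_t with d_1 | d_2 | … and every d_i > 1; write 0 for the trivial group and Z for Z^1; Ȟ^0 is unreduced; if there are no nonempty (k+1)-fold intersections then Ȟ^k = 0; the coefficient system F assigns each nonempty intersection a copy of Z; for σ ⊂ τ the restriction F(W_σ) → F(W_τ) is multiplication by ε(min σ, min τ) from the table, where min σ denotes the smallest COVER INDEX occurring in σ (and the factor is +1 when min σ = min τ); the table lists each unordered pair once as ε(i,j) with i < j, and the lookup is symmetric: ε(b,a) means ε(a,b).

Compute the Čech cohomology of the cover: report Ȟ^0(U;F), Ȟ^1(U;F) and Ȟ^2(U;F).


Ȟ^0 ≅ 0,  Ȟ^1 ≅ Z ⊕ Z/2,  Ȟ^2 ≅ 0

nerve simplices:
  W12={d} W13={j} W14={g} W15={c,f} W23={h,k} W45={e}
C dims 5,6; δ0: rk 5, SNF 1^4·2
degree 0: 5−5−0 = 0 → Ȟ^0 ≅ 0
degree 1: 6−0−5 = 1 plus torsion [2] → Ȟ^1 ≅ Z ⊕ Z/2
degree 2: 0−0−0 = 0 → Ȟ^2 ≅ 0


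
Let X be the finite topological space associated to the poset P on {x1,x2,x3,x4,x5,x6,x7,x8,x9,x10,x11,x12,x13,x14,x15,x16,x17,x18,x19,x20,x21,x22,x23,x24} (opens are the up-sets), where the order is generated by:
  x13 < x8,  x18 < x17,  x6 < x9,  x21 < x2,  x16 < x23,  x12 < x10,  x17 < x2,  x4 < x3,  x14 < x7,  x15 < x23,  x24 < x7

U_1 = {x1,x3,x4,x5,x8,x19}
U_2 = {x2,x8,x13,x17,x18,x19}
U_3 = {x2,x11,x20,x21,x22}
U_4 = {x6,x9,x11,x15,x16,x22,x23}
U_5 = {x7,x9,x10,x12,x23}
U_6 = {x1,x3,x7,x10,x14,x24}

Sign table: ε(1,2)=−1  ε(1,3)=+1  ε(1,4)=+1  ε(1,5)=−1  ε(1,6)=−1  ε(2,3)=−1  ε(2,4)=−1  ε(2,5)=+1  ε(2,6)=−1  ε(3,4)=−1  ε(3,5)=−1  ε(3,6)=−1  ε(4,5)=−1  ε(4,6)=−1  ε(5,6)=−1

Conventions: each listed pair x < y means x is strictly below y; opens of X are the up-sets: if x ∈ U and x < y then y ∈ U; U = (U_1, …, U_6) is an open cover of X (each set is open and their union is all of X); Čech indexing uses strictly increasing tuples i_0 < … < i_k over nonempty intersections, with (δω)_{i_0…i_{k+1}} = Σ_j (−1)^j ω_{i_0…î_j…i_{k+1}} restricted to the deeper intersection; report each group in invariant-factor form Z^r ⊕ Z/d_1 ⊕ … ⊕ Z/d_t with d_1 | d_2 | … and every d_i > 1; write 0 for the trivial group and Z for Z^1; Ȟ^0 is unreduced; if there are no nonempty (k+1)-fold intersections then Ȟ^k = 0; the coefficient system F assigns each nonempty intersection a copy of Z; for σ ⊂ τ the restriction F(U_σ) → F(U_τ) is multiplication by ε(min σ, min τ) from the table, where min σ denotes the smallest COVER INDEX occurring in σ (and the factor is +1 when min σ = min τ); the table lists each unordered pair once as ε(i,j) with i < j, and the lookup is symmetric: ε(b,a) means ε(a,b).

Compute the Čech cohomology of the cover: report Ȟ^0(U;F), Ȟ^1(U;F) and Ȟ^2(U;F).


Ȟ^0 = Z, Ȟ^1 = Z and Ȟ^2 = 0

nonempty overlaps:
  U12={x8,x19} U16={x1,x3} U23={x2} U34={x11,x22} U45={x9,x23} U56={x7,x10}
C dims 6,6; δ0: rk 5, SNF 1^5
degree 0: 6−5−0 = 1 → Ȟ^0 ≅ Z
degree 1: 6−0−5 = 1 → Ȟ^1 ≅ Z
degree 2: 0−0−0 = 0 → Ȟ^2 ≅ 0


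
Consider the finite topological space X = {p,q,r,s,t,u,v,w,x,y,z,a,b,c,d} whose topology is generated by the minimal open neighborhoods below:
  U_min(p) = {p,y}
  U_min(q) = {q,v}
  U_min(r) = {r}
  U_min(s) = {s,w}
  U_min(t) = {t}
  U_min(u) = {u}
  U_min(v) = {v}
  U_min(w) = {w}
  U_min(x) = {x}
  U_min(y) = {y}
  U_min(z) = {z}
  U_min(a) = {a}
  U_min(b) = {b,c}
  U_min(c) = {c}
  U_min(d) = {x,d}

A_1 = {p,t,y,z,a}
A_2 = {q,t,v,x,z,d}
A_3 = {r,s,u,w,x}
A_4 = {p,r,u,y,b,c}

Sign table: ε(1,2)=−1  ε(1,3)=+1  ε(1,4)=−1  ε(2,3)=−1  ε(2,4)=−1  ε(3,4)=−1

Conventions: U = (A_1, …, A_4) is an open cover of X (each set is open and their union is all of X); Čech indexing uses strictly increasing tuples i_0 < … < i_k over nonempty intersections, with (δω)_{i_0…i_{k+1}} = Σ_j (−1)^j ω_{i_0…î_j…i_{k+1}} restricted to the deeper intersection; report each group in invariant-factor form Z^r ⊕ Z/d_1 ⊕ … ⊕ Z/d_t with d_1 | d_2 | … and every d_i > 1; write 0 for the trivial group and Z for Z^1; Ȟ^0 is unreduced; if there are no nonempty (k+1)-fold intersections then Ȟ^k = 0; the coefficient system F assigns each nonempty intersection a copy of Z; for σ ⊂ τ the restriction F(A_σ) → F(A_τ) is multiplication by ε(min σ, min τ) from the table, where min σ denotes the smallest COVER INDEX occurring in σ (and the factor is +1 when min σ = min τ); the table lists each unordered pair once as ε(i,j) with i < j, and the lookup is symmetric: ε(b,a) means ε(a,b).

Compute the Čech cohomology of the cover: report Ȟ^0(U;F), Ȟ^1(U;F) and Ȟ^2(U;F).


nonempty intersections:
  A12={t,z} A14={p,y} A23={x} A34={r,u}
C dims 4,4; δ0: rk 3, SNF 1^3
Ȟ^0: (4−3)−0=1 ⇒ Z
Ȟ^1: (4−0)−3=1 ⇒ Z
Ȟ^2: (0−0)−0=0 ⇒ 0

Ȟ^0(U;F) ≅ Z, Ȟ^1(U;F) ≅ Z, Ȟ^2(U;F) ≅ 0


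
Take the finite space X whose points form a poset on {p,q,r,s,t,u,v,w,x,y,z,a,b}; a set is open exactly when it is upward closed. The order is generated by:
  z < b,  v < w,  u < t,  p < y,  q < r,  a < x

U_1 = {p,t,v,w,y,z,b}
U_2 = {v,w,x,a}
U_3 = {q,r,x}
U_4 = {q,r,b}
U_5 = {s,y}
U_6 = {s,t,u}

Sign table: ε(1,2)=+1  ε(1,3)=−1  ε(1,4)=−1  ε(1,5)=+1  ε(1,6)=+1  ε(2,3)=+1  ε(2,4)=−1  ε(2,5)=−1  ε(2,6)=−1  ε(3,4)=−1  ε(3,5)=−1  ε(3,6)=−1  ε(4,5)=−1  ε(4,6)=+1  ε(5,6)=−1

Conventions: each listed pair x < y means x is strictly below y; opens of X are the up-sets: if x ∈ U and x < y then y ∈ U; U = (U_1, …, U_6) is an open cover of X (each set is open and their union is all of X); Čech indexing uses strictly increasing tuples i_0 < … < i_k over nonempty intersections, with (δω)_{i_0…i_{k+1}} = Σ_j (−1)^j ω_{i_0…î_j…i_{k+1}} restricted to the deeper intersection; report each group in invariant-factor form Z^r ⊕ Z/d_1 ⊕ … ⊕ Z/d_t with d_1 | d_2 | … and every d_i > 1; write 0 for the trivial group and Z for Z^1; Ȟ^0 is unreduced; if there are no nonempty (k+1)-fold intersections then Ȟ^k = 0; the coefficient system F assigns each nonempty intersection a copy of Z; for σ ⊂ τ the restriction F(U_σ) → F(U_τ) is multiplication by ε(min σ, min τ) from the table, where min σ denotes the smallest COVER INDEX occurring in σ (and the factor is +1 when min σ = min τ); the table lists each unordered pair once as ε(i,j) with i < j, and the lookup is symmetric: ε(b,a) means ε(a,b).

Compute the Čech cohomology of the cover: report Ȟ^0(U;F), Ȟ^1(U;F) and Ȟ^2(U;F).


Ȟ^0 ≅ 0; Ȟ^1 ≅ Z ⊕ Z/2; Ȟ^2 ≅ 0

intersection data:
  U12={v,w} U14={b} U15={y} U16={t} U23={x} U34={q,r} U56={s}
C dims 6,7; δ0: rk 6, SNF 1^5·2
Ȟ^0 = (6 − 6) − 0 = 0, so Ȟ^0 ≅ 0
Ȟ^1 = (7 − 0) − 6 = 1 plus torsion [2], so Ȟ^1 ≅ Z ⊕ Z/2
Ȟ^2 = (0 − 0) − 0 = 0, so Ȟ^2 ≅ 0


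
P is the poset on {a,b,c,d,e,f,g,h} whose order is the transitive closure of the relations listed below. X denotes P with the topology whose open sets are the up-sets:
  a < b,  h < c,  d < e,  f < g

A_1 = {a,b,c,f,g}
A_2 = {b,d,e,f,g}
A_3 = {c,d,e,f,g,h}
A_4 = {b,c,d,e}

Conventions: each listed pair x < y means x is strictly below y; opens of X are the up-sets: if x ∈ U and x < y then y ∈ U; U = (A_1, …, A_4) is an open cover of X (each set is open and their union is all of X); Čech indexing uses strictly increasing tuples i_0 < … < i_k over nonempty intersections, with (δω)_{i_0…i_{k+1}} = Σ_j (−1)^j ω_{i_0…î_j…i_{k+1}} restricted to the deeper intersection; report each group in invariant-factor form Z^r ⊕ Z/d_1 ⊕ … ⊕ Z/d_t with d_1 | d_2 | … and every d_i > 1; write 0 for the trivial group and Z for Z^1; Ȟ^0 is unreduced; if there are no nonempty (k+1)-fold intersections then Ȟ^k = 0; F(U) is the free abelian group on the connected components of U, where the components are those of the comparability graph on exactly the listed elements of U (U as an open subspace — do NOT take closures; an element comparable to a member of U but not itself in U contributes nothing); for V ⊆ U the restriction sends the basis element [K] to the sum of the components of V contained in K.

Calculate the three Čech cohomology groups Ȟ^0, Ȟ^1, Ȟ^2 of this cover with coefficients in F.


Ȟ^0(U;F) ≅ Z^4,  Ȟ^1(U;F) ≅ 0,  Ȟ^2(U;F) ≅ 0

cover nerve:
  A12={b,f,g} A13={c,f,g} A14={b,c} A23={d,e,f,g} A24={b,d,e} A34={c,d,e}
  A123={f,g} A124={b} A134={c} A234={d,e}
components per intersection:
  A1: {a,b} {c} {f,g}
  A2: {b} {d,e} {f,g}
  A3: {c,h} {d,e} {f,g}
  A4: {b} {c} {d,e}
  A12: {b} {f,g}
  A13: {c} {f,g}
  A14: {b} {c}
  A23: {d,e} {f,g}
  A24: {b} {d,e}
  A34: {c} {d,e}
  A123: {f,g}
  A124: {b}
  A134: {c}
  A234: {d,e}
C dims 12,12,4; δ0: rk 8, SNF 1^8; δ1: rk 4, SNF 1^4
Ȟ^0: (12−8)−0=4 ⇒ Z^4
Ȟ^1: (12−4)−8=0 ⇒ 0
Ȟ^2: (4−0)−4=0 ⇒ 0


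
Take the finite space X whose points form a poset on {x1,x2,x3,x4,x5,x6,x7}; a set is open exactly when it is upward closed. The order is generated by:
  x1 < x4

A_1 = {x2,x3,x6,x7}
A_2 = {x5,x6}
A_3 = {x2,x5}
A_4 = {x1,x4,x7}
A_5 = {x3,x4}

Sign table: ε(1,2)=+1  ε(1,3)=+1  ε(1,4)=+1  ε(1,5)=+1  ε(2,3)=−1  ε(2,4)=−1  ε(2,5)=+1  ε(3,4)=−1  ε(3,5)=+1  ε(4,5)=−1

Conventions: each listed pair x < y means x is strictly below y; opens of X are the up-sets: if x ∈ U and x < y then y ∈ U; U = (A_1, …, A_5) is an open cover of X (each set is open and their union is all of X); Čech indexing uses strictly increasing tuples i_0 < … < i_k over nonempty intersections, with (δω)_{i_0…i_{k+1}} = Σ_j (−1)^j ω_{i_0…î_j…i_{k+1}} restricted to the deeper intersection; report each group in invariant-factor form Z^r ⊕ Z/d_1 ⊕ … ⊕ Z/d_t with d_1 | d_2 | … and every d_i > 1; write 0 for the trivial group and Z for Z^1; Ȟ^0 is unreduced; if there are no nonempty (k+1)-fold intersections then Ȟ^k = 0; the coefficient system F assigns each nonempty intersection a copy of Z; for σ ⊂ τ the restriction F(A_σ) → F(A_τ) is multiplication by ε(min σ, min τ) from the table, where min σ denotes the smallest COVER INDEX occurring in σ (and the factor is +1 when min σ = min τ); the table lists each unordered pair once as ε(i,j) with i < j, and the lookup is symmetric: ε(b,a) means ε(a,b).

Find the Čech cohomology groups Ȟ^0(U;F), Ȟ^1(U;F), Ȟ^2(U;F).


nerve simplices:
  A12={x6} A13={x2} A14={x7} A15={x3} A23={x5} A45={x4}
C dims 5,6; δ0: rk 5, SNF 1^4·2
degree 0: 5−5−0 = 0 → Ȟ^0 ≅ 0
degree 1: 6−0−5 = 1 plus torsion [2] → Ȟ^1 ≅ Z ⊕ Z/2
degree 2: 0−0−0 = 0 → Ȟ^2 ≅ 0

Ȟ^0 ≅ 0,  Ȟ^1 ≅ Z ⊕ Z/2,  Ȟ^2 ≅ 0


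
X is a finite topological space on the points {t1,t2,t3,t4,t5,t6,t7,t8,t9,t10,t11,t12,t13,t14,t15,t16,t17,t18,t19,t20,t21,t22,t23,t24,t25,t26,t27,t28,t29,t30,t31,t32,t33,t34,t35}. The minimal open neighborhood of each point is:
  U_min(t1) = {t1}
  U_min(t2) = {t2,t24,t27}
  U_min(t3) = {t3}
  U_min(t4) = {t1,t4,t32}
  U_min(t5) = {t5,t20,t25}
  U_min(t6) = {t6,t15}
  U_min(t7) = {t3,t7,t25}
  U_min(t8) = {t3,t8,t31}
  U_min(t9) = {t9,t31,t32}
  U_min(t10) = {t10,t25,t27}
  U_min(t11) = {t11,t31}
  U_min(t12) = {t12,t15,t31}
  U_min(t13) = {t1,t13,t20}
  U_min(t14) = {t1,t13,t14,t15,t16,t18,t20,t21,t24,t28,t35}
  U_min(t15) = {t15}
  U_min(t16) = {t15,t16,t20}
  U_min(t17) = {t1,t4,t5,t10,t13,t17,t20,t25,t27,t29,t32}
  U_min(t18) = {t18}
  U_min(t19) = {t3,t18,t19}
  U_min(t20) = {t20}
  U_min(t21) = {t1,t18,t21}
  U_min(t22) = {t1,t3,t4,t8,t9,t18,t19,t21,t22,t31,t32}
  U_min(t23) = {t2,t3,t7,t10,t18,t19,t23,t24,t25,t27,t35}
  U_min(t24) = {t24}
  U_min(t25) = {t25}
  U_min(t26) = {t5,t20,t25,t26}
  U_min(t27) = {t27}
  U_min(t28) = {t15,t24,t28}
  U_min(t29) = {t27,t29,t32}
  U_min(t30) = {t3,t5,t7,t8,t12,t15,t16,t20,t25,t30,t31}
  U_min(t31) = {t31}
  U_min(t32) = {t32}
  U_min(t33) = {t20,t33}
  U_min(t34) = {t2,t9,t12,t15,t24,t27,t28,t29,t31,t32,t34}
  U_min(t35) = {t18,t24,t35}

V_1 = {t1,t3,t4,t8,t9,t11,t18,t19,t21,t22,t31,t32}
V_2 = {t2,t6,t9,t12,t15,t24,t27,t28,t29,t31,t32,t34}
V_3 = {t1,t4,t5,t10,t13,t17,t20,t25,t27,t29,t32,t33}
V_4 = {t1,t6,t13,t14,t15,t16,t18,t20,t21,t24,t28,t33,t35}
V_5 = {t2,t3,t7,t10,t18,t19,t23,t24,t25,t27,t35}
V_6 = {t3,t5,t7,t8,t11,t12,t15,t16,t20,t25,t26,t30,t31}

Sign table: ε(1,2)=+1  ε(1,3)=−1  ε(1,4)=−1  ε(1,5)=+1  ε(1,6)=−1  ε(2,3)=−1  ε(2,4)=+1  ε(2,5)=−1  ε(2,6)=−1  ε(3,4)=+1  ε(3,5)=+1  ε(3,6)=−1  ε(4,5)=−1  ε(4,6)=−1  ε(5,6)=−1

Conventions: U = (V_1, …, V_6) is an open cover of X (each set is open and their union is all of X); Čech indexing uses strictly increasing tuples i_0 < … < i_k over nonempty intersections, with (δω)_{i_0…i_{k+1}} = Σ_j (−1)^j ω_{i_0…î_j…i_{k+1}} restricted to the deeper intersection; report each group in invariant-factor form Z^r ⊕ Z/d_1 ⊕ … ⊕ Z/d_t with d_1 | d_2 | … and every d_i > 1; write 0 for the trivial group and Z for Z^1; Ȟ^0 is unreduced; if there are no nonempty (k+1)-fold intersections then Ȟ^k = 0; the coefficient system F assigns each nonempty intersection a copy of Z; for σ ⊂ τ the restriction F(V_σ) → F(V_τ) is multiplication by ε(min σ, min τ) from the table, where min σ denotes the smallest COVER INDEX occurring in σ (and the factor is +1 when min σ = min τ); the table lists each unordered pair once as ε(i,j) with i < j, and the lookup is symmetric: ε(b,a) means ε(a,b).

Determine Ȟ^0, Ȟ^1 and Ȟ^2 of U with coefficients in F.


Ȟ^0(U;F) ≅ 0, Ȟ^1(U;F) ≅ Z/2 and Ȟ^2(U;F) ≅ Z

intersection data:
  V12={t9,t31,t32} V13={t1,t4,t32} V14={t1,t18,t21} V15={t3,t18,t19} V16={t3,t8,t11,t31} V23={t27,t29,t32} V24={t6,t15,t24,t28} V25={t2,t24,t27} V26={t12,t15,t31} V34={t1,t13,t20,t33} V35={t10,t25,t27} V36={t5,t20,t25} V45={t18,t24,t35} V46={t15,t16,t20} V56={t3,t7,t25}
  V123={t32} V126={t31} V134={t1} V145={t18} V156={t3} V235={t27} V245={t24} V246={t15} V346={t20} V356={t25}
C dims 6,15,10; δ0: rk 6, SNF 1^5·2; δ1: rk 9, SNF 1^9
Ȟ^0 = (6 − 6) − 0 = 0, so Ȟ^0 ≅ 0
Ȟ^1 = (15 − 9) − 6 = 0 plus torsion [2], so Ȟ^1 ≅ Z/2
Ȟ^2 = (10 − 0) − 9 = 1, so Ȟ^2 ≅ Z


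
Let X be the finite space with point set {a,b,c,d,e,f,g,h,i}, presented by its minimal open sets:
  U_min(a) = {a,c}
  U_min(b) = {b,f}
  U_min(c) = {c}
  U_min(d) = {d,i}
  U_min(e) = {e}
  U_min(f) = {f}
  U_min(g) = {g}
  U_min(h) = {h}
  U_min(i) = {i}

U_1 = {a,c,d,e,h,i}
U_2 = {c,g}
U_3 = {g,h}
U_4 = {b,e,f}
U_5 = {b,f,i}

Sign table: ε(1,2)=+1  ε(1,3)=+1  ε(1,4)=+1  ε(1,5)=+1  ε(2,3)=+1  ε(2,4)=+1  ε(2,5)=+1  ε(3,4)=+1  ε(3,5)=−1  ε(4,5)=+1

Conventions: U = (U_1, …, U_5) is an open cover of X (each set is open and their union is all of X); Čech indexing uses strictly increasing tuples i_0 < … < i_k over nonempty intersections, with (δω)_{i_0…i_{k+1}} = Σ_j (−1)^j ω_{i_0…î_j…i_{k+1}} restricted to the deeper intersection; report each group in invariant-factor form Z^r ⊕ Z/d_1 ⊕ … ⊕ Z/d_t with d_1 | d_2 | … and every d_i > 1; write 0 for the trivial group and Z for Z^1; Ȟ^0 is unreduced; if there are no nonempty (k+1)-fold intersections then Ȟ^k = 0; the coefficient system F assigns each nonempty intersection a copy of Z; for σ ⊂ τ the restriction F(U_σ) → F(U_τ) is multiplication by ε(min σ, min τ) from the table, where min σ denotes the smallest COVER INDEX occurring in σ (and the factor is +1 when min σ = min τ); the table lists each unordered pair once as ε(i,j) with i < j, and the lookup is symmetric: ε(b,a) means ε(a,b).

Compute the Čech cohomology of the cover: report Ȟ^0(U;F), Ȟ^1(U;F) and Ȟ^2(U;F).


cover nerve:
  U12={c} U13={h} U14={e} U15={i} U23={g} U45={b,f}
C dims 5,6; δ0: rk 4, SNF 1^4
Ȟ^0: (5−4)−0=1 ⇒ Z
Ȟ^1: (6−0)−4=2 ⇒ Z^2
Ȟ^2: (0−0)−0=0 ⇒ 0

Ȟ^0(U;F) ≅ Z, Ȟ^1(U;F) ≅ Z^2 and Ȟ^2(U;F) ≅ 0


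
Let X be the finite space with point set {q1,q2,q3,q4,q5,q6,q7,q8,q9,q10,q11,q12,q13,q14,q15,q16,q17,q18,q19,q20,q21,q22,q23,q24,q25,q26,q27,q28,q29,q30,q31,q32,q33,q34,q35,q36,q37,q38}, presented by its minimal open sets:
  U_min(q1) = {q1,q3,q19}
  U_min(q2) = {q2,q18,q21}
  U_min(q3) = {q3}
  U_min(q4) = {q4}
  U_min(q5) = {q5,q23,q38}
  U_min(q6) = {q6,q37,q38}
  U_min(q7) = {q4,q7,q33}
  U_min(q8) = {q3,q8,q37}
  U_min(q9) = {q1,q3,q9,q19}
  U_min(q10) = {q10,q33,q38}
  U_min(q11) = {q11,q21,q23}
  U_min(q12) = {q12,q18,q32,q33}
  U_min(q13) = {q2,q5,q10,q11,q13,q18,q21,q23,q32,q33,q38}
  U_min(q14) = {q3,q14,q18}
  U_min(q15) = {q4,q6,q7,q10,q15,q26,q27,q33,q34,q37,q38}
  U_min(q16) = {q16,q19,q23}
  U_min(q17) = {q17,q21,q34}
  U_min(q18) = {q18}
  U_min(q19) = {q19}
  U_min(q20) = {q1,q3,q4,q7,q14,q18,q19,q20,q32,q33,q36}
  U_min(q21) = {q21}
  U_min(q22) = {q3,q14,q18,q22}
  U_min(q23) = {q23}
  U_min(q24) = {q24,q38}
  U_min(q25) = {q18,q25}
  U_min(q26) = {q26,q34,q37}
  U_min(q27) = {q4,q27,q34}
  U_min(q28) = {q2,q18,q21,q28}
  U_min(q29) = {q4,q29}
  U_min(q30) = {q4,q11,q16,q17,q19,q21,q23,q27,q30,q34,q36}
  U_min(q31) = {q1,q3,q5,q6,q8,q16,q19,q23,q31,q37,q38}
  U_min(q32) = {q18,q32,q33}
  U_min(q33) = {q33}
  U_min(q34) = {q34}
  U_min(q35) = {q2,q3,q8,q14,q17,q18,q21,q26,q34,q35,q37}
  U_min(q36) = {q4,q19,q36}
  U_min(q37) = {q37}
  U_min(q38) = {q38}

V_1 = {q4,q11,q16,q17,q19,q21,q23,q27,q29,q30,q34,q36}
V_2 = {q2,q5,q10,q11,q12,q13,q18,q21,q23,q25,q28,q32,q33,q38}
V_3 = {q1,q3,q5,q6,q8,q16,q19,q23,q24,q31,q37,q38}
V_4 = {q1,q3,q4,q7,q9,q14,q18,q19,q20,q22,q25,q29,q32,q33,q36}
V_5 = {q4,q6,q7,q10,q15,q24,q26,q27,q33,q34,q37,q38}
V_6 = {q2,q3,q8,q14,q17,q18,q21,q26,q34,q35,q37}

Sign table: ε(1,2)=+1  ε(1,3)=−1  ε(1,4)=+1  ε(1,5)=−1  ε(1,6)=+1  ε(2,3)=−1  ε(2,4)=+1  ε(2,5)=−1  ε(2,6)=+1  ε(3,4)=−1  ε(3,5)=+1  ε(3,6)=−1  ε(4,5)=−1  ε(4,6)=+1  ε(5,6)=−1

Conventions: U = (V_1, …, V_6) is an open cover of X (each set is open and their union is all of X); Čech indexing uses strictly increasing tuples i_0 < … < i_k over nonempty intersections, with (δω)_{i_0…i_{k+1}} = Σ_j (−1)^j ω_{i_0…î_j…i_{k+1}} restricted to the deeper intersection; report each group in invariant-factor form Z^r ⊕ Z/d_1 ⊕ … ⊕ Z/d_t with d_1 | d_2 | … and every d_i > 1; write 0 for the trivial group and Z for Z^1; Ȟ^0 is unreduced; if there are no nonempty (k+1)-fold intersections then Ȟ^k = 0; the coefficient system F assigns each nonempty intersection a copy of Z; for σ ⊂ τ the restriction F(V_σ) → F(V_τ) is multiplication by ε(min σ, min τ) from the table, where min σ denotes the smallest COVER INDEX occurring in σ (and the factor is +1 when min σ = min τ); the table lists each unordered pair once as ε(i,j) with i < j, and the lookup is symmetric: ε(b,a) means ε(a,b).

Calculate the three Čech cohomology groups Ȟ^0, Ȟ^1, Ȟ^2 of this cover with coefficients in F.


Ȟ^0 = Z; Ȟ^1 = 0; Ȟ^2 = Z/2

nonempty intersections:
  V12={q11,q21,q23} V13={q16,q19,q23} V14={q4,q19,q29,q36} V15={q4,q27,q34} V16={q17,q21,q34} V23={q5,q23,q38} V24={q18,q25,q32,q33} V25={q10,q33,q38} V26={q2,q18,q21} V34={q1,q3,q19} V35={q6,q24,q37,q38} V36={q3,q8,q37} V45={q4,q7,q33} V46={q3,q14,q18} V56={q26,q34,q37}
  V123={q23} V126={q21} V134={q19} V145={q4} V156={q34} V235={q38} V245={q33} V246={q18} V346={q3} V356={q37}
C dims 6,15,10; δ0: rk 5, SNF 1^5; δ1: rk 10, SNF 1^9·2
Ȟ^0: (6−5)−0=1 ⇒ Z
Ȟ^1: (15−10)−5=0 ⇒ 0
Ȟ^2: (10−0)−10=0 plus torsion [2] ⇒ Z/2


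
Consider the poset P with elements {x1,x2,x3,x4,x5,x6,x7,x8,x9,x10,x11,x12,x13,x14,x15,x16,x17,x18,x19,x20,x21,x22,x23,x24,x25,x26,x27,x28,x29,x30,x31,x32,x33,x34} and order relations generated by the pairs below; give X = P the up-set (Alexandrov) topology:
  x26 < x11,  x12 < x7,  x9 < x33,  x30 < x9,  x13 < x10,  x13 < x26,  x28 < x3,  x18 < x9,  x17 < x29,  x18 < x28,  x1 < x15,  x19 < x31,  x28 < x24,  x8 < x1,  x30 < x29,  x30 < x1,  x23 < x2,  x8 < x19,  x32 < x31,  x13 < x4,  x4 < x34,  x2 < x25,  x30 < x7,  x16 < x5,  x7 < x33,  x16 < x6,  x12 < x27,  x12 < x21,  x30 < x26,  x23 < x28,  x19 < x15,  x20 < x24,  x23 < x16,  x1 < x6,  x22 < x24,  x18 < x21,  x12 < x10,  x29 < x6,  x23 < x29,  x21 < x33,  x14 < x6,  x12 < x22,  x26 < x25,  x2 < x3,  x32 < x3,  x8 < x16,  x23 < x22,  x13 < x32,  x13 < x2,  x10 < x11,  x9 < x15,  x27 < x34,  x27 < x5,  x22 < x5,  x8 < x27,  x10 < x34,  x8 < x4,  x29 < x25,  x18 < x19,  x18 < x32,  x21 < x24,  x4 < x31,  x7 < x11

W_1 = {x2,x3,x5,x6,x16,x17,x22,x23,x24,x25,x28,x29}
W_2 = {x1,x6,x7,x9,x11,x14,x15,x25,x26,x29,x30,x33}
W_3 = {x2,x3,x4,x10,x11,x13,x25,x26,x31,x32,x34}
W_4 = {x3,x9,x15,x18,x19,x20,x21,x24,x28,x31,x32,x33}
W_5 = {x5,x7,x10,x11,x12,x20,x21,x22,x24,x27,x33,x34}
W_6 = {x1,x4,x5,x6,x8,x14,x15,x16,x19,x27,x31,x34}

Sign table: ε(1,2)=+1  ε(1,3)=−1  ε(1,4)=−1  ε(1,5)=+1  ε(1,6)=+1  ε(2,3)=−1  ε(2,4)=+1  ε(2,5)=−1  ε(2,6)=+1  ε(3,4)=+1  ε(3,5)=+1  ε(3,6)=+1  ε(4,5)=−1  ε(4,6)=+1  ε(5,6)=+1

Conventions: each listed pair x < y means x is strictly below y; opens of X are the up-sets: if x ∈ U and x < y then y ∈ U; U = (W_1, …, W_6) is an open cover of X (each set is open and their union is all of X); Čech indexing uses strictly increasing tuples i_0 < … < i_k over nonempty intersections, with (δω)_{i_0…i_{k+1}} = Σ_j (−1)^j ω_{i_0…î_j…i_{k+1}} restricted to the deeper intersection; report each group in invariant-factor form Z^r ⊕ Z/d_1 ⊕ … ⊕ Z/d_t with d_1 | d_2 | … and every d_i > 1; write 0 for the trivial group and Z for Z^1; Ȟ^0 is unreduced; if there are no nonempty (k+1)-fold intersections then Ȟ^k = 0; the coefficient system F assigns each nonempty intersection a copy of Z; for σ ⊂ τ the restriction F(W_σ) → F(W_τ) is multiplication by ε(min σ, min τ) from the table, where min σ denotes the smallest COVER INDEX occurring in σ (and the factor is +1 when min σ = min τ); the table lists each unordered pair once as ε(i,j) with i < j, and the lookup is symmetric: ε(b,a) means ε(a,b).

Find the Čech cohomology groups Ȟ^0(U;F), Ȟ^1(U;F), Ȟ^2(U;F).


nonempty overlaps:
  W12={x6,x25,x29} W13={x2,x3,x25} W14={x3,x24,x28} W15={x5,x22,x24} W16={x5,x6,x16} W23={x11,x25,x26} W24={x9,x15,x33} W25={x7,x11,x33} W26={x1,x6,x14,x15} W34={x3,x31,x32} W35={x10,x11,x34} W36={x4,x31,x34} W45={x20,x21,x24,x33} W46={x15,x19,x31} W56={x5,x27,x34}
  W123={x25} W126={x6} W134={x3} W145={x24} W156={x5} W235={x11} W245={x33} W246={x15} W346={x31} W356={x34}
C dims 6,15,10; δ0: rk 6, SNF 1^5·2; δ1: rk 9, SNF 1^9
degree 0: 6−6−0 = 0 → Ȟ^0 ≅ 0
degree 1: 15−9−6 = 0 plus torsion [2] → Ȟ^1 ≅ Z/2
degree 2: 10−0−9 = 1 → Ȟ^2 ≅ Z

Ȟ^0 ≅ 0, Ȟ^1 ≅ Z/2 and Ȟ^2 ≅ Z


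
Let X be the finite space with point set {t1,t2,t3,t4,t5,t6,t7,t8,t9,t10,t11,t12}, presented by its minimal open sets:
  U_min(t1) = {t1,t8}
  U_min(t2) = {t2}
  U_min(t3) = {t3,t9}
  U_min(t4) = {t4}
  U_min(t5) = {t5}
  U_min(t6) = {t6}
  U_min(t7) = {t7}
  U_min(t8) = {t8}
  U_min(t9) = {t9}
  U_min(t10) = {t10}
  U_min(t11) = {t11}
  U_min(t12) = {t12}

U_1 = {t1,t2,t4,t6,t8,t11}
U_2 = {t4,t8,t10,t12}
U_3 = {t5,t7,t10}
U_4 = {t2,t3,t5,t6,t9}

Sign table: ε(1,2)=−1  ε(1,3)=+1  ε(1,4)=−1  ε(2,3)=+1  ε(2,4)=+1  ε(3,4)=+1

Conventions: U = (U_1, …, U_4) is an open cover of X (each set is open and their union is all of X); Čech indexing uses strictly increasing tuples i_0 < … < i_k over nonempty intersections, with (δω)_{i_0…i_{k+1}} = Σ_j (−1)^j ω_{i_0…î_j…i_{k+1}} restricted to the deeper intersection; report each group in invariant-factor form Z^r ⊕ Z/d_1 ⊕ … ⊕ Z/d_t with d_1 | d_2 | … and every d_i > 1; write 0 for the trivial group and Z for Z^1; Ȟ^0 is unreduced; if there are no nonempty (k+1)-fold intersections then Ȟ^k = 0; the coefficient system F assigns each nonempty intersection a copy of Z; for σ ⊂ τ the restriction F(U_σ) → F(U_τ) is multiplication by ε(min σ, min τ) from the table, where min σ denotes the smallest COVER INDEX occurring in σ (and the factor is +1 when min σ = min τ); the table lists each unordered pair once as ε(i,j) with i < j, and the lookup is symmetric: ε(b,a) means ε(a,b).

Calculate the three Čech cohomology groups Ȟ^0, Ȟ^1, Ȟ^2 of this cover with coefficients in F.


intersection data:
  U12={t4,t8} U14={t2,t6} U23={t10} U34={t5}
C dims 4,4; δ0: rk 3, SNF 1^3
Ȟ^0 = (4 − 3) − 0 = 1, so Ȟ^0 ≅ Z
Ȟ^1 = (4 − 0) − 3 = 1, so Ȟ^1 ≅ Z
Ȟ^2 = (0 − 0) − 0 = 0, so Ȟ^2 ≅ 0

Ȟ^0 = Z, Ȟ^1 = Z and Ȟ^2 = 0


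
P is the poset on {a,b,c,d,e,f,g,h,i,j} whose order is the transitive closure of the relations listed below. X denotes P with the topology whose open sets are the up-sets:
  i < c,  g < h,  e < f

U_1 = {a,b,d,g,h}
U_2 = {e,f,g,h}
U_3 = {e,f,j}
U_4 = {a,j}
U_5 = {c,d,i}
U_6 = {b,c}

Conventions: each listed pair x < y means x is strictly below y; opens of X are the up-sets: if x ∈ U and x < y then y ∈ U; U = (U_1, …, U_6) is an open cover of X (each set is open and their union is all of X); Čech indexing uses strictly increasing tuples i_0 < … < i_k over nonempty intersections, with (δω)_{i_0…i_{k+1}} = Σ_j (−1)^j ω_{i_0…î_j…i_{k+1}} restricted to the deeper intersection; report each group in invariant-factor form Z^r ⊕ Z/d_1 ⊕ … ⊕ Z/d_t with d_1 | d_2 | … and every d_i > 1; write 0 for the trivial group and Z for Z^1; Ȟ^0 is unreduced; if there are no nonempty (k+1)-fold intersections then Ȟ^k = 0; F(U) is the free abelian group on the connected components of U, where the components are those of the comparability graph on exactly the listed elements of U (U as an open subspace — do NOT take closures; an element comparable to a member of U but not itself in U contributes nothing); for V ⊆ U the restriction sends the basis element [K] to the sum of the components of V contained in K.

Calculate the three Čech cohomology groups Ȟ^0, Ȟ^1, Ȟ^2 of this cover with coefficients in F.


intersection data:
  U12={g,h} U14={a} U15={d} U16={b} U23={e,f} U34={j} U56={c}
components per intersection:
  U1: {a} {b} {d} {g,h}
  U2: {e,f} {g,h}
  U3: {e,f} {j}
  U4: {a} {j}
  U5: {c,i} {d}
  U6: {b} {c}
  U12: {g,h}
  U14: {a}
  U15: {d}
  U16: {b}
  U23: {e,f}
  U34: {j}
  U56: {c}
C dims 14,7; δ0: rk 7, SNF 1^7
Ȟ^0 = (14 − 7) − 0 = 7, so Ȟ^0 ≅ Z^7
Ȟ^1 = (7 − 0) − 7 = 0, so Ȟ^1 ≅ 0
Ȟ^2 = (0 − 0) − 0 = 0, so Ȟ^2 ≅ 0

Ȟ^0 ≅ Z^7, Ȟ^1 ≅ 0 and Ȟ^2 ≅ 0


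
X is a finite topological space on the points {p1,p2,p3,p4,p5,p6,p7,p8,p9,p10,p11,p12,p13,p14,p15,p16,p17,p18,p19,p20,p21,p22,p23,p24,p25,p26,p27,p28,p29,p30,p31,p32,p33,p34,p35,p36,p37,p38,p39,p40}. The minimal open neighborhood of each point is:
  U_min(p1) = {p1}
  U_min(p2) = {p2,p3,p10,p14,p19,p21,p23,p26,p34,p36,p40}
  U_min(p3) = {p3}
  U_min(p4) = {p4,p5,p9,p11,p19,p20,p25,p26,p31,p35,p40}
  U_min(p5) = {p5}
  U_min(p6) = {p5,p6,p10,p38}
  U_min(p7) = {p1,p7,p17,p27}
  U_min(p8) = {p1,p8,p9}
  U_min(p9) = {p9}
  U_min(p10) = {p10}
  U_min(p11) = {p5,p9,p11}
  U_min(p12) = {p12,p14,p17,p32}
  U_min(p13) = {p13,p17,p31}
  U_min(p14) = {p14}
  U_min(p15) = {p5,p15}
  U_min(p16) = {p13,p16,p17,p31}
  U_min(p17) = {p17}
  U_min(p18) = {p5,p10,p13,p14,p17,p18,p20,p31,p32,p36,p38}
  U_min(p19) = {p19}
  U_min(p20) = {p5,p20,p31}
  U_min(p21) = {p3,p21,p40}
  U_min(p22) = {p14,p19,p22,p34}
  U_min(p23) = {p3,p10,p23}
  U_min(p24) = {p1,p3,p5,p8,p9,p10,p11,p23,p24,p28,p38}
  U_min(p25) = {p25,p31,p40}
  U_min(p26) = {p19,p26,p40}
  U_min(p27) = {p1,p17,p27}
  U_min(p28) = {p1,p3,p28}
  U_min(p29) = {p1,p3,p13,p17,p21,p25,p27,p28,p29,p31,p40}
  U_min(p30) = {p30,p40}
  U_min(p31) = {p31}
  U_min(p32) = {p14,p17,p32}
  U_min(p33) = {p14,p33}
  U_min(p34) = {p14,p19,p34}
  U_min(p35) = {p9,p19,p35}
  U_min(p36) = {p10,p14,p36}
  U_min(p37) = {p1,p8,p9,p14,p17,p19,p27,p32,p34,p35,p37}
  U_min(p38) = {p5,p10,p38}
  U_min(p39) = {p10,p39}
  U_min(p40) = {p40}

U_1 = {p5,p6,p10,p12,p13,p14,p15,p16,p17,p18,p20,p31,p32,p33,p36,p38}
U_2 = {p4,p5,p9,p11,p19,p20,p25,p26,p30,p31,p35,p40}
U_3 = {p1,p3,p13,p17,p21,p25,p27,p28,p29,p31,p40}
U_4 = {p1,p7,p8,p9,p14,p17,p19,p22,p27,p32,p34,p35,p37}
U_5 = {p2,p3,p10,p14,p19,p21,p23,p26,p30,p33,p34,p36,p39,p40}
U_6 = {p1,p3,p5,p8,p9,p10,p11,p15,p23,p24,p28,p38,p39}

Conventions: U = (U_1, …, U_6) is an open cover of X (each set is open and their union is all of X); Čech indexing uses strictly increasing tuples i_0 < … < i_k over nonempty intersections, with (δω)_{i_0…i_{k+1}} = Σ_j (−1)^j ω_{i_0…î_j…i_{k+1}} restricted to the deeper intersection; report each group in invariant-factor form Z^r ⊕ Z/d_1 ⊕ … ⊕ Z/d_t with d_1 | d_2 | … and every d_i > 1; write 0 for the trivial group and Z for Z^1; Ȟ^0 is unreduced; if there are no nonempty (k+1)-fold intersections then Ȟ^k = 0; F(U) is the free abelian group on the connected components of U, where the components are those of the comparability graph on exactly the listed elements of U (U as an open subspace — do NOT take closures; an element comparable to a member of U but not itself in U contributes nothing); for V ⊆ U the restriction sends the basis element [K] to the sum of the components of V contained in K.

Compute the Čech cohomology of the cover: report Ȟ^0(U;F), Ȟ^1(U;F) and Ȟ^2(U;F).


Ȟ^0 = Z, Ȟ^1 = 0 and Ȟ^2 = Z/2

cover nerve:
  U12={p5,p20,p31} U13={p13,p17,p31} U14={p14,p17,p32} U15={p10,p14,p33,p36} U16={p5,p10,p15,p38} U23={p25,p31,p40} U24={p9,p19,p35} U25={p19,p26,p30,p40} U26={p5,p9,p11} U34={p1,p17,p27} U35={p3,p21,p40} U36={p1,p3,p28} U45={p14,p19,p34} U46={p1,p8,p9} U56={p3,p10,p23,p39}
  U123={p31} U126={p5} U134={p17} U145={p14} U156={p10} U235={p40} U245={p19} U246={p9} U346={p1} U356={p3}
components per intersection:
  U1: {p5,p6,p10,p12,p13,p14,p15,p16,p17,p18,p20,p31,p32,p33,p36,p38}
  U2: {p4,p5,p9,p11,p19,p20,p25,p26,p30,p31,p35,p40}
  U3: {p1,p3,p13,p17,p21,p25,p27,p28,p29,p31,p40}
  U4: {p1,p7,p8,p9,p14,p17,p19,p22,p27,p32,p34,p35,p37}
  U5: {p2,p3,p10,p14,p19,p21,p23,p26,p30,p33,p34,p36,p39,p40}
  U6: {p1,p3,p5,p8,p9,p10,p11,p15,p23,p24,p28,p38,p39}
  U12: {p5,p20,p31}
  U13: {p13,p17,p31}
  U14: {p14,p17,p32}
  U15: {p10,p14,p33,p36}
  U16: {p5,p10,p15,p38}
  U23: {p25,p31,p40}
  U24: {p9,p19,p35}
  U25: {p19,p26,p30,p40}
  U26: {p5,p9,p11}
  U34: {p1,p17,p27}
  U35: {p3,p21,p40}
  U36: {p1,p3,p28}
  U45: {p14,p19,p34}
  U46: {p1,p8,p9}
  U56: {p3,p10,p23,p39}
  U123: {p31}
  U126: {p5}
  U134: {p17}
  U145: {p14}
  U156: {p10}
  U235: {p40}
  U245: {p19}
  U246: {p9}
  U346: {p1}
  U356: {p3}
C dims 6,15,10; δ0: rk 5, SNF 1^5; δ1: rk 10, SNF 1^9·2
Ȟ^0: (6−5)−0=1 ⇒ Z
Ȟ^1: (15−10)−5=0 ⇒ 0
Ȟ^2: (10−0)−10=0 plus torsion [2] ⇒ Z/2
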